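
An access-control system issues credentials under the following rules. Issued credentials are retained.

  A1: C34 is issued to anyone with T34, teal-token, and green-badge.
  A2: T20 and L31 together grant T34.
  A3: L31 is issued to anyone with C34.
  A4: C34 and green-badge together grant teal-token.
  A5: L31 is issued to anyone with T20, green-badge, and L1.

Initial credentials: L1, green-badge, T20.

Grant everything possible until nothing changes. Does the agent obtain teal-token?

No

teal-token would need C34 and green-badge (A4), but C34 is never granted.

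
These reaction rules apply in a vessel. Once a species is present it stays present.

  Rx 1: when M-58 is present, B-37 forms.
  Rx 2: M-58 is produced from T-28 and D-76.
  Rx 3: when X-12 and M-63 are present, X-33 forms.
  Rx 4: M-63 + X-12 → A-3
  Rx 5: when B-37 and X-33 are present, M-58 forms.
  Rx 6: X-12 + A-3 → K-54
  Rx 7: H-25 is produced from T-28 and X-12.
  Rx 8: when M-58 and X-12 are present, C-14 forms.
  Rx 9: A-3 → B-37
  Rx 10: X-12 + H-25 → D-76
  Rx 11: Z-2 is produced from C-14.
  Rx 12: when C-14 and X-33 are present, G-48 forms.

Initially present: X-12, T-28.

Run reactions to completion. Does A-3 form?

A-3 would need M-63 and X-12 (Rx 4), but M-63 never forms.

No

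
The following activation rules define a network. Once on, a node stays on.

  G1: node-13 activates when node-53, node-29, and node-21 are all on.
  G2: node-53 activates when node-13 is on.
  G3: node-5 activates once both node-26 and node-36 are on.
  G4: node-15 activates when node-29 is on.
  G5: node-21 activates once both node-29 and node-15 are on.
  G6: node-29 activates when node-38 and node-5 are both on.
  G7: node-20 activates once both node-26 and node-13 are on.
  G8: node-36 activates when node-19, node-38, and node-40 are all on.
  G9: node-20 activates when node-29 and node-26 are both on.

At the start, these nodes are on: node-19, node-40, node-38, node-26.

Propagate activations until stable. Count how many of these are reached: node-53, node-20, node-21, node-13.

G8: node-19, node-38, and node-40 on → node-36 on.
G3: node-26 and node-36 on → node-5 on.
G6: node-38 and node-5 on → node-29 on.
node-29 and node-26 are on, so node-20 activates (G9).
node-29 is on, so node-15 activates (G4).
G5: node-29 and node-15 on → node-21 on.
node-53 would need node-13 (G2), but node-13 never turns on.
node-20: reached.
node-21: reached.
node-13 would need node-53, node-29, and node-21 (G1), but node-53 never turns on.
Reached: node-20 and node-21 — 2 of the 4.

2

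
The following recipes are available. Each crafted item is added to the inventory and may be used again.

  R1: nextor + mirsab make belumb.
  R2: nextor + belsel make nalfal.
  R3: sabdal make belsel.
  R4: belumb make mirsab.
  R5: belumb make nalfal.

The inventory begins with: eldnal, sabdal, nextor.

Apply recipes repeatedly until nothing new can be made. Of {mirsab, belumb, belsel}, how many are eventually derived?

1

Using R3, sabdal makes belsel.
mirsab would need belumb (R4), but belumb is never obtained.
belumb would need nextor and mirsab (R1), but mirsab is never obtained.
belsel: reached.
Reached: belsel — 1 of the 3.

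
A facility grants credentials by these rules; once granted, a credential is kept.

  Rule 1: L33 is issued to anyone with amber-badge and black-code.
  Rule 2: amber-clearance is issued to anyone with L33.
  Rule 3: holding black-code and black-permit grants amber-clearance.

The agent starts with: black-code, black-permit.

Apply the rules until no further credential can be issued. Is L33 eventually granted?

No

L33 would need amber-badge and black-code (Rule 1), but amber-badge is never granted.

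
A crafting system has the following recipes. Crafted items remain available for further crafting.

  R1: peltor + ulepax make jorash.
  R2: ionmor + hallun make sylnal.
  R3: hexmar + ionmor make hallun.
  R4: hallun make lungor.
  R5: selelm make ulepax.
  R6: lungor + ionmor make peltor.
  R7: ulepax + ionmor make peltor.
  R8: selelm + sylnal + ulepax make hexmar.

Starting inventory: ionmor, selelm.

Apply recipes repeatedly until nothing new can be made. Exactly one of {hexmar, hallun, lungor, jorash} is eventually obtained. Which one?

Using R5, selelm makes ulepax.
Using R7, ulepax and ionmor make peltor.
Using R1, peltor and ulepax make jorash.
lungor would need hallun (R4), but hallun is never obtained. hexmar would need selelm, sylnal, and ulepax (R8), but sylnal is never obtained. hallun would need hexmar and ionmor (R3), but hexmar is never obtained.

jorash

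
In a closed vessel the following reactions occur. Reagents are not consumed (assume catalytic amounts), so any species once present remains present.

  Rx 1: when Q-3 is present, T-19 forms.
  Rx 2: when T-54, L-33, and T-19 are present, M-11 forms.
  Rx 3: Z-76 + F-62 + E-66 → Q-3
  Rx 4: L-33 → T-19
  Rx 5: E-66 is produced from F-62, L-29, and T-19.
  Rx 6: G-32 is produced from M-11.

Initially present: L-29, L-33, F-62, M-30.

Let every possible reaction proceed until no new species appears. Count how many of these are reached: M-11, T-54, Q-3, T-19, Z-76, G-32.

1

L-33 present → T-19 forms (Rx 4).
M-11 would need T-54, L-33, and T-19 (Rx 2), but T-54 never forms.
No rule produces T-54, and it is not given.
Q-3 would need Z-76, F-62, and E-66 (Rx 3), but Z-76 never forms.
T-19: reached.
No rule produces Z-76, and it is not given.
G-32 would need M-11 (Rx 6), but M-11 never forms.
Reached: T-19 — 1 of the 6.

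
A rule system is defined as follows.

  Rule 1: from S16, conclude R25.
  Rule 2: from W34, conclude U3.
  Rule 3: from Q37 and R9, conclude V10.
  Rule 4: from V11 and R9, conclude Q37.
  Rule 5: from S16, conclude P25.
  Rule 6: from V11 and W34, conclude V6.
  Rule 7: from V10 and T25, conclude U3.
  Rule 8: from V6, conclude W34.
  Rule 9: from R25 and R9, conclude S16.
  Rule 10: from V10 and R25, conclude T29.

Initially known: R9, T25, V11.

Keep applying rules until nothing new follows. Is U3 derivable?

From V11 and R9, Rule 4 gives Q37.
From Q37 and R9, Rule 3 gives V10.
From V10 and T25, Rule 7 gives U3.

Yes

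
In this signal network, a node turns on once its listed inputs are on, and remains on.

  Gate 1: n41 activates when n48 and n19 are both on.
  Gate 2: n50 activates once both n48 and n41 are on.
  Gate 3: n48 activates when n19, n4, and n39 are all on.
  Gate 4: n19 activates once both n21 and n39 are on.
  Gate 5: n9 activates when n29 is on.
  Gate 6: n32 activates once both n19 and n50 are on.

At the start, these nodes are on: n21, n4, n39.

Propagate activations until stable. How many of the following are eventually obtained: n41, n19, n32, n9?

Gate 4: n21 and n39 on → n19 on.
Gate 3: n19, n4, and n39 on → n48 on.
Gate 1: n48 and n19 on → n41 on.
n48 and n41 are on, so n50 activates (Gate 2).
Gate 6: n19 and n50 on → n32 on.
n41: reached.
n19: reached.
n32: reached.
n9 would need n29 (Gate 5), but n29 never turns on.
Reached: n41, n19, and n32 — 3 of the 4.

3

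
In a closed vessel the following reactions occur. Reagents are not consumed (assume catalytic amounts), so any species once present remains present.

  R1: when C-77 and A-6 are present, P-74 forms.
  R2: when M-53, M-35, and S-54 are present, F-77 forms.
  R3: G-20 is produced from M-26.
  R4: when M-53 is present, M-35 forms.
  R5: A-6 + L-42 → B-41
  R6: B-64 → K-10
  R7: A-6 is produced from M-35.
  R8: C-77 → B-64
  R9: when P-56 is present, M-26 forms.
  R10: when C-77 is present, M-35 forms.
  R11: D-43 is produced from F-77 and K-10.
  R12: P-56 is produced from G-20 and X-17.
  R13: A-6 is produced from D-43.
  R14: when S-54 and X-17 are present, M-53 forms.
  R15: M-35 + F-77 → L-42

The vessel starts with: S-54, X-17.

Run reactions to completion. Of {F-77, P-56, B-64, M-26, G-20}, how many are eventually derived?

S-54 and X-17 present → M-53 forms (R14).
M-53 present → M-35 forms (R4).
M-53, M-35, and S-54 present → F-77 forms (R2).
F-77: reached.
P-56 would need G-20 and X-17 (R12), but G-20 never forms.
B-64 would need C-77 (R8), but C-77 never forms.
M-26 would need P-56 (R9), but P-56 never forms.
G-20 would need M-26 (R3), but M-26 never forms.
Reached: F-77 — 1 of the 5.

1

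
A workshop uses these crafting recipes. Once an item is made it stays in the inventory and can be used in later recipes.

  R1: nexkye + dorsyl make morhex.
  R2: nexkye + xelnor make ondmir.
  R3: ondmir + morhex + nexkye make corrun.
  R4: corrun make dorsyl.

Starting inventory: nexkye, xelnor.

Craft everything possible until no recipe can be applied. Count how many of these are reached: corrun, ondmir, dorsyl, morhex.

nexkye + xelnor → ondmir (R2).
corrun would need ondmir, morhex, and nexkye (R3), but morhex is never obtained.
ondmir: reached.
dorsyl would need corrun (R4), but corrun is never obtained.
morhex would need nexkye and dorsyl (R1), but dorsyl is never obtained.
Reached: ondmir — 1 of the 4.

1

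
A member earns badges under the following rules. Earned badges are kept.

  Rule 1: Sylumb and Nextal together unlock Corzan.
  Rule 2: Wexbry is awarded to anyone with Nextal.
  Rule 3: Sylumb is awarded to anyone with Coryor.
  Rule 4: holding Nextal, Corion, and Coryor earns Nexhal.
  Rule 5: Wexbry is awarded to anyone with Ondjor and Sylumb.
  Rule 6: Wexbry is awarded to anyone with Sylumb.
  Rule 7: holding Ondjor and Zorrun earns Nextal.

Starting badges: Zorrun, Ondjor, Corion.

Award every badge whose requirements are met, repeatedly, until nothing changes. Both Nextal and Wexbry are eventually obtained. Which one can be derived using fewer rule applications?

Nextal: With Ondjor and Zorrun, Nextal is earned (Rule 7). [1 rule application]
Wexbry: With Ondjor and Zorrun, Nextal is earned (Rule 7). With Nextal, Wexbry is earned (Rule 2). [2 rule applications]
Nextal needs fewer.

Nextal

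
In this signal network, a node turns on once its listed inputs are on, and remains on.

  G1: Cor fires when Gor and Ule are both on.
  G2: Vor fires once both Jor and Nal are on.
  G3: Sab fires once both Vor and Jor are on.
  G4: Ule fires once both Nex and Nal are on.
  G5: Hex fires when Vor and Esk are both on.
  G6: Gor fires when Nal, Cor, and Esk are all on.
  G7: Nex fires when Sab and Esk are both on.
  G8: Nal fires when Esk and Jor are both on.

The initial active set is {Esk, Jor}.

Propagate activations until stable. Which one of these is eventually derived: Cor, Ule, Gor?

Ule

Esk and Jor are on, so Nal fires (G8).
Jor and Nal are on, so Vor fires (G2).
G3: Vor and Jor on → Sab on.
Sab and Esk are on, so Nex fires (G7).
Nex and Nal are on, so Ule fires (G4).
Cor would need Gor and Ule (G1), but Gor never turns on. Gor would need Nal, Cor, and Esk (G6), but Cor never turns on.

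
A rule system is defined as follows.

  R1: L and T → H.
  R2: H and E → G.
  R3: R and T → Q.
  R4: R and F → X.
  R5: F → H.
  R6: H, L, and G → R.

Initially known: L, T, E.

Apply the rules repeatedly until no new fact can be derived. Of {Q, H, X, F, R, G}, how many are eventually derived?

4

L and T hold, so H follows (R1).
From H and E, R2 gives G.
From H, L, and G, R6 gives R.
From R and T, R3 gives Q.
Q: reached.
H: reached.
X would need R and F (R4), but F is never established.
No rule produces F, and it is not given.
R: reached.
G: reached.
Reached: Q, H, R, and G — 4 of the 6.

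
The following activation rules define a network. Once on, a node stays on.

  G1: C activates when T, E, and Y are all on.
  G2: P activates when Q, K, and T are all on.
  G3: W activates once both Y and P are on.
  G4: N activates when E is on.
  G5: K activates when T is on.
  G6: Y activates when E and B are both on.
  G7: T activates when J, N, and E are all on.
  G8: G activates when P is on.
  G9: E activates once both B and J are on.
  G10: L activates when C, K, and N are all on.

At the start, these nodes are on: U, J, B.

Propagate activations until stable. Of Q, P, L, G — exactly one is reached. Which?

L

B and J are on, so E activates (G9).
G6: E and B on → Y on.
E is on, so N activates (G4).
G7: J, N, and E on → T on.
T, E, and Y are on, so C activates (G1).
T is on, so K activates (G5).
C, K, and N are on, so L activates (G10).
P would need Q, K, and T (G2), but Q never turns on. No rule produces Q, and it is not given. G would need P (G8), but P never turns on.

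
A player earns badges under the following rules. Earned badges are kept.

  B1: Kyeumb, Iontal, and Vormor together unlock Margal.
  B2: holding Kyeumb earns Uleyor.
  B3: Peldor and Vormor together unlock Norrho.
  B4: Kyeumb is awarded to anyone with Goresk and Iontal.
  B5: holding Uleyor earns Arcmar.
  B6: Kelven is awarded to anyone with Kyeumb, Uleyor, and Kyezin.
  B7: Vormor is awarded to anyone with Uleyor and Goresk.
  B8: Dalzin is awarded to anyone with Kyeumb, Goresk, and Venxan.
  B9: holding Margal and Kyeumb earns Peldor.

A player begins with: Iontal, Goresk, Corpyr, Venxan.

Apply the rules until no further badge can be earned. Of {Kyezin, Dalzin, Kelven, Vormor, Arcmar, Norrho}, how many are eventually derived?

4

With Goresk and Iontal, Kyeumb is earned (B4).
With Kyeumb, Goresk, and Venxan, Dalzin is earned (B8).
With Kyeumb, Uleyor is earned (B2).
With Uleyor, Arcmar is earned (B5).
With Uleyor and Goresk, Vormor is earned (B7).
With Kyeumb, Iontal, and Vormor, Margal is earned (B1).
With Margal and Kyeumb, Peldor is earned (B9).
With Peldor and Vormor, Norrho is earned (B3).
No rule produces Kyezin, and it is not given.
Dalzin: reached.
Kelven would need Kyeumb, Uleyor, and Kyezin (B6), but Kyezin is never earned.
Vormor: reached.
Arcmar: reached.
Norrho: reached.
Reached: Dalzin, Vormor, Arcmar, and Norrho — 4 of the 6.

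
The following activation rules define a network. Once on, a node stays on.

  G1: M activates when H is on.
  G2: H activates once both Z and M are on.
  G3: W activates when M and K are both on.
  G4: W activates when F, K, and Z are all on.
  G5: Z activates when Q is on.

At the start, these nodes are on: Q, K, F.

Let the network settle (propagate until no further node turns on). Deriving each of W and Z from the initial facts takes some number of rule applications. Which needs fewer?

Z

Z: G5: Q on → Z on. [1 rule application]
W: G5: Q on → Z on. F, K, and Z are on, so W activates (G4). [2 rule applications]
Z needs fewer.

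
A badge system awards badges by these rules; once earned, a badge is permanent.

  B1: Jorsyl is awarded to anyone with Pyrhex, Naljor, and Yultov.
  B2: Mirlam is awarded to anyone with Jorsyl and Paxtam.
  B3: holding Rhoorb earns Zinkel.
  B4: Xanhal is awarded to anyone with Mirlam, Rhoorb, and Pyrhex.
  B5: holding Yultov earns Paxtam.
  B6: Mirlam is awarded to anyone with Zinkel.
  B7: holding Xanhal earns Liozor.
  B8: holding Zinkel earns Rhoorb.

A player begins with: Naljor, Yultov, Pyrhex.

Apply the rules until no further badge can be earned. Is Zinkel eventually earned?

Zinkel would need Rhoorb (B3), but Rhoorb is never earned.

No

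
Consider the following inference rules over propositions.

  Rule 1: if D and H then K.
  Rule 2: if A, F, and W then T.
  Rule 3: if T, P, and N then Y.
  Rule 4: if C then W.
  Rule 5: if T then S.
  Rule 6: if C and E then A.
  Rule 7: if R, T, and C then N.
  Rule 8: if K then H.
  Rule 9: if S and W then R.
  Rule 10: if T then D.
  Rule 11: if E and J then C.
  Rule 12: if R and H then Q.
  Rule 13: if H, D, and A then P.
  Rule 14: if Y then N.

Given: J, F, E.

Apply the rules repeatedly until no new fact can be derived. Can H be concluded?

No

H would need K (Rule 8), but K is never established.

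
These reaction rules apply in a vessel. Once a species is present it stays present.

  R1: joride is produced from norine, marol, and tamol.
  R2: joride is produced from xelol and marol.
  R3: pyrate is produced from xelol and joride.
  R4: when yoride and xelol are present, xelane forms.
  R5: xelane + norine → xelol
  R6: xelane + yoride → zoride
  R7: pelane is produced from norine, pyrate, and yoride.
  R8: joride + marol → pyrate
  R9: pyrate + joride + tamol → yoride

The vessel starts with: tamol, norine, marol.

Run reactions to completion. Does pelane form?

Yes

norine, marol, and tamol present → joride forms (R1).
joride and marol present → pyrate forms (R8).
pyrate, joride, and tamol present → yoride forms (R9).
norine, pyrate, and yoride present → pelane forms (R7).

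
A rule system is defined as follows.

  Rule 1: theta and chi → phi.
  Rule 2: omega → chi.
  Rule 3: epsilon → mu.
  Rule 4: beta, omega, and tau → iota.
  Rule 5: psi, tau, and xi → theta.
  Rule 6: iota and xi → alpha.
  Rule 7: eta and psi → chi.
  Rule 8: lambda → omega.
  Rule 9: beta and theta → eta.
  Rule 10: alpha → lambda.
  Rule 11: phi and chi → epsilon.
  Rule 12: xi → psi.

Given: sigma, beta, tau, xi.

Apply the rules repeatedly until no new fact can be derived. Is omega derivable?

omega would need lambda (Rule 8), but lambda is never established.

No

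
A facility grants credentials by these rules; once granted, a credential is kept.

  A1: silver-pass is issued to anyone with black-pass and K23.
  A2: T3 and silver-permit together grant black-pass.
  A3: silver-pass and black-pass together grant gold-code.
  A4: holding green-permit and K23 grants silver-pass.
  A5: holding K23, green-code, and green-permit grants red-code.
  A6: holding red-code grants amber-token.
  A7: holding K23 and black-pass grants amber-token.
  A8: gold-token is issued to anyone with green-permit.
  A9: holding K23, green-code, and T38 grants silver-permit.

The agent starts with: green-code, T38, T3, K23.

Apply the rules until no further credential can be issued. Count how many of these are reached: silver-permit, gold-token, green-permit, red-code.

1

Holding K23, green-code, and T38 grants silver-permit (A9).
silver-permit: reached.
gold-token would need green-permit (A8), but green-permit is never granted.
No rule produces green-permit, and it is not given.
red-code would need K23, green-code, and green-permit (A5), but green-permit is never granted.
Reached: silver-permit — 1 of the 4.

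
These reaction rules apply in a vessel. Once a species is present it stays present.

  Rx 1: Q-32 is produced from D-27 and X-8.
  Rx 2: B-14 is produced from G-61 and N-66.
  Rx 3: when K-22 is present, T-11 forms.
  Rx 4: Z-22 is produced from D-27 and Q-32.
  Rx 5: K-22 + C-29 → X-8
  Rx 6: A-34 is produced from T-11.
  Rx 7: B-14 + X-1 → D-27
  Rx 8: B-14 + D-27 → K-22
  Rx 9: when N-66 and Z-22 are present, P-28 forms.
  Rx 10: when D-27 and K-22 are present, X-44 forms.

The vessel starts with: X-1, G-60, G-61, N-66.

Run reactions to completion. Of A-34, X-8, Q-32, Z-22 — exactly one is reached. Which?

A-34

G-61 and N-66 present → B-14 forms (Rx 2).
B-14 and X-1 present → D-27 forms (Rx 7).
B-14 and D-27 present → K-22 forms (Rx 8).
K-22 present → T-11 forms (Rx 3).
T-11 present → A-34 forms (Rx 6).
Q-32 would need D-27 and X-8 (Rx 1), but X-8 never forms. Z-22 would need D-27 and Q-32 (Rx 4), but Q-32 never forms. X-8 would need K-22 and C-29 (Rx 5), but C-29 never forms.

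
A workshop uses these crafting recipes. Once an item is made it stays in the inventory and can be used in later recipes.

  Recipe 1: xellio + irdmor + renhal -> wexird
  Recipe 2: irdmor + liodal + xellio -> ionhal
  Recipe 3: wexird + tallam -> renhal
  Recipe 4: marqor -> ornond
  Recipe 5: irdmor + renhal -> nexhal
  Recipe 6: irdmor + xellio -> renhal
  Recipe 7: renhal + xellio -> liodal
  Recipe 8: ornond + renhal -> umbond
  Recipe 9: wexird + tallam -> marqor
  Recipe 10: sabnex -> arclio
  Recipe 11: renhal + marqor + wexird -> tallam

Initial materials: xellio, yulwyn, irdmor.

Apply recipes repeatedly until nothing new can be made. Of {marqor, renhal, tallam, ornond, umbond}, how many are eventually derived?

1

Using Recipe 6, irdmor and xellio make renhal.
marqor would need wexird and tallam (Recipe 9), but tallam is never obtained.
renhal: reached.
tallam would need renhal, marqor, and wexird (Recipe 11), but marqor is never obtained.
ornond would need marqor (Recipe 4), but marqor is never obtained.
umbond would need ornond and renhal (Recipe 8), but ornond is never obtained.
Reached: renhal — 1 of the 5.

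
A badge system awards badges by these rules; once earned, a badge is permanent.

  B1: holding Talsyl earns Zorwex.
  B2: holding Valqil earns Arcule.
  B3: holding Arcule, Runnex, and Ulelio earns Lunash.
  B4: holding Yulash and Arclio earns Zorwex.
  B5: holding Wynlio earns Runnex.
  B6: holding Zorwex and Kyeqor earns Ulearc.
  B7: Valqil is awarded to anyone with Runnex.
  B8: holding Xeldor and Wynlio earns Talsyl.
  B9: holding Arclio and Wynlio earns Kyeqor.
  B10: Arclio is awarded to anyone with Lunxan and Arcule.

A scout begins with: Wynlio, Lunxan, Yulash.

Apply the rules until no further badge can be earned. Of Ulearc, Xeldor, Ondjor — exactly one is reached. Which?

Ulearc

With Wynlio, Runnex is earned (B5).
With Runnex, Valqil is earned (B7).
With Valqil, Arcule is earned (B2).
With Lunxan and Arcule, Arclio is earned (B10).
With Arclio and Wynlio, Kyeqor is earned (B9).
With Yulash and Arclio, Zorwex is earned (B4).
With Zorwex and Kyeqor, Ulearc is earned (B6).
No rule produces Xeldor, and it is not given. No rule produces Ondjor, and it is not given.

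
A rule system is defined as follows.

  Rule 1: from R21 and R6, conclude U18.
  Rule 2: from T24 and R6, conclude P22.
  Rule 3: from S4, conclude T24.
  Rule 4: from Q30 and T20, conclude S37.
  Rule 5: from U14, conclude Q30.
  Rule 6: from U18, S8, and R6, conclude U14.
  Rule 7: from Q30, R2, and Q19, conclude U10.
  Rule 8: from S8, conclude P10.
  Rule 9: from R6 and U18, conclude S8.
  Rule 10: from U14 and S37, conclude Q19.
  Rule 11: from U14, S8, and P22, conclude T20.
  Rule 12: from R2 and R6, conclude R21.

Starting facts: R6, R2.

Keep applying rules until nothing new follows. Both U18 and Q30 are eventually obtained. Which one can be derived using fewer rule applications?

U18: R2 and R6 hold, so R21 follows (Rule 12). R21 and R6 hold, so U18 follows (Rule 1). [2 rule applications]
Q30: From R2 and R6, Rule 12 gives R21. R21 and R6 hold, so U18 follows (Rule 1). R6 and U18 hold, so S8 follows (Rule 9). From U18, S8, and R6, Rule 6 gives U14. U14 holds, so Q30 follows (Rule 5). [5 rule applications]
U18 needs fewer.

U18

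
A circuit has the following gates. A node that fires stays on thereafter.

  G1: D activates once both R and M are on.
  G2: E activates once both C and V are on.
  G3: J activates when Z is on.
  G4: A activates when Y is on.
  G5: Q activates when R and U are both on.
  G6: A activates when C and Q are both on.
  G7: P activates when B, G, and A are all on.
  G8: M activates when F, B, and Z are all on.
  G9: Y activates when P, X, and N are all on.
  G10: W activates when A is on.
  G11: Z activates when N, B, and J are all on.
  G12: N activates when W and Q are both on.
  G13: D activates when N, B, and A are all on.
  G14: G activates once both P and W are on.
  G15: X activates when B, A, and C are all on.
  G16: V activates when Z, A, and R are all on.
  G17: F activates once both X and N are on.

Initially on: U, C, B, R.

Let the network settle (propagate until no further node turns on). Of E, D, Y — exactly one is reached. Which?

G5: R and U on → Q on.
C and Q are on, so A activates (G6).
G10: A on → W on.
W and Q are on, so N activates (G12).
N, B, and A are on, so D activates (G13).
E would need C and V (G2), but V never turns on. Y would need P, X, and N (G9), but P never turns on.

D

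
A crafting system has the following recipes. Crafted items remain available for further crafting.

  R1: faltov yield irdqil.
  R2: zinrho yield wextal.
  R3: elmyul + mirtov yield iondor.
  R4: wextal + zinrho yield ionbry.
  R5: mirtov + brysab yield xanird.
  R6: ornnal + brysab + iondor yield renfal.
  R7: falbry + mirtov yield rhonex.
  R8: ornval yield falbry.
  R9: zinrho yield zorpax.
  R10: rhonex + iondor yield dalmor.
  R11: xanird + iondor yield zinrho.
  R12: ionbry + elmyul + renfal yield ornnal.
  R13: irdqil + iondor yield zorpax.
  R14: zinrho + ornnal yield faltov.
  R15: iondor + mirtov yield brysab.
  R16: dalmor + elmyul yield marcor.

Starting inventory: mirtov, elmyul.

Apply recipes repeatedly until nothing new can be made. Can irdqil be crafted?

No

irdqil would need faltov (R1), but faltov is never obtained.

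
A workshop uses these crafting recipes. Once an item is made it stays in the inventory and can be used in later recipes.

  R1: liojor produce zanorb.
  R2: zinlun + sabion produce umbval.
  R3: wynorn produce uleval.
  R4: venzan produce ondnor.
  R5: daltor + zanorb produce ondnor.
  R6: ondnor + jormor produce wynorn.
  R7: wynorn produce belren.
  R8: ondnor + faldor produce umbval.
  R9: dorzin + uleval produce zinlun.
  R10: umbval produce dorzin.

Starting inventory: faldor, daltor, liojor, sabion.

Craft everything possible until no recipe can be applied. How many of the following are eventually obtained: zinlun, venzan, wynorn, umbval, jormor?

1

liojor → zanorb (R1).
Using R5, daltor and zanorb make ondnor.
Using R8, ondnor and faldor make umbval.
zinlun would need dorzin and uleval (R9), but uleval is never obtained.
No rule produces venzan, and it is not given.
wynorn would need ondnor and jormor (R6), but jormor is never obtained.
umbval: reached.
No rule produces jormor, and it is not given.
Reached: umbval — 1 of the 5.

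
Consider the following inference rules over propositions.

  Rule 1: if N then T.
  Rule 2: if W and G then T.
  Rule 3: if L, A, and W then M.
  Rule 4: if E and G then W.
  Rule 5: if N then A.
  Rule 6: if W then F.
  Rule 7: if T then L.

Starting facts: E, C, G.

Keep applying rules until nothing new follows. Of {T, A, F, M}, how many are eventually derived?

2

E and G hold, so W follows (Rule 4).
From W and G, Rule 2 gives T.
From W, Rule 6 gives F.
T: reached.
A would need N (Rule 5), but N is never established.
F: reached.
M would need L, A, and W (Rule 3), but A is never established.
Reached: T and F — 2 of the 4.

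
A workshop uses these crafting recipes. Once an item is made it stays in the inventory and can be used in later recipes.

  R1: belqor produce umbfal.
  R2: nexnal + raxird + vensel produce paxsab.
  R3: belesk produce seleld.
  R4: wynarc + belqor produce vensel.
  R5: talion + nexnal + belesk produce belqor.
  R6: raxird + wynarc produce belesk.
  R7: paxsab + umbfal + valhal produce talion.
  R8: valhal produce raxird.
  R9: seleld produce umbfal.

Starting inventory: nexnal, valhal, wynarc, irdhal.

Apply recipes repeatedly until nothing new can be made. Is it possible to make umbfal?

Yes

Using R8, valhal makes raxird.
Using R6, raxird and wynarc make belesk.
Using R3, belesk makes seleld.
Using R9, seleld makes umbfal.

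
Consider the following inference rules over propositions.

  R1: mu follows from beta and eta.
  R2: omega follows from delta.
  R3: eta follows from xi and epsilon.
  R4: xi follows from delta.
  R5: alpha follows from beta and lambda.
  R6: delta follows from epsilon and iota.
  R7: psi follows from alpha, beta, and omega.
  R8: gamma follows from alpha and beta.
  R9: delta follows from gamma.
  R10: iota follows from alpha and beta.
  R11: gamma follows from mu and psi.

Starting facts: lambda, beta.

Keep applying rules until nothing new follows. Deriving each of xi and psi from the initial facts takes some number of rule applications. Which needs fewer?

xi

xi: beta and lambda hold, so alpha follows (R5). alpha and beta hold, so gamma follows (R8). From gamma, R9 gives delta. delta holds, so xi follows (R4). [4 rule applications]
psi: From beta and lambda, R5 gives alpha. alpha and beta hold, so gamma follows (R8). From gamma, R9 gives delta. delta holds, so omega follows (R2). alpha, beta, and omega hold, so psi follows (R7). [5 rule applications]
xi needs fewer.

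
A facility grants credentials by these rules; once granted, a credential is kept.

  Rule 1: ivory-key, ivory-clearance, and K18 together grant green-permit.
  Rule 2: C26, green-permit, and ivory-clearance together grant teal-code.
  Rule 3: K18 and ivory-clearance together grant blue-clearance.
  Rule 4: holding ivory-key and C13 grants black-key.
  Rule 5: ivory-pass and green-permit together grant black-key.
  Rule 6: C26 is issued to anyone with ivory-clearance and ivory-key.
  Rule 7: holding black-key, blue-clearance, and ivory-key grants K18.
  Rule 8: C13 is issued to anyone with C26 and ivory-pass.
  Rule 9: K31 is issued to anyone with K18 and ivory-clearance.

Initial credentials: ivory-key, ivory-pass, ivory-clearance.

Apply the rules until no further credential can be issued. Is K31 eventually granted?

K31 would need K18 and ivory-clearance (Rule 9), but K18 is never granted.

No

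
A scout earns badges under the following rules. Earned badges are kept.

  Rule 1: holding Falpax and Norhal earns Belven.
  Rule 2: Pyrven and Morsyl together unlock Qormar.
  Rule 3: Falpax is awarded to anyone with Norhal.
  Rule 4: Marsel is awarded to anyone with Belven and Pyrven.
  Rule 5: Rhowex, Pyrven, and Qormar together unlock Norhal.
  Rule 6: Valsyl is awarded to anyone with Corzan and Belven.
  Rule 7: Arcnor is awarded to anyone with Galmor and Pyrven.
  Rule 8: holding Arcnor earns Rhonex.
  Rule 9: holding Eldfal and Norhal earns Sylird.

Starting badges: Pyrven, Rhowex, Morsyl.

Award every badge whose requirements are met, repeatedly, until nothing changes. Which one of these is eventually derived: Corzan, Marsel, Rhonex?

Marsel

With Pyrven and Morsyl, Qormar is earned (Rule 2).
With Rhowex, Pyrven, and Qormar, Norhal is earned (Rule 5).
With Norhal, Falpax is earned (Rule 3).
With Falpax and Norhal, Belven is earned (Rule 1).
With Belven and Pyrven, Marsel is earned (Rule 4).
No rule produces Corzan, and it is not given. Rhonex would need Arcnor (Rule 8), but Arcnor is never earned.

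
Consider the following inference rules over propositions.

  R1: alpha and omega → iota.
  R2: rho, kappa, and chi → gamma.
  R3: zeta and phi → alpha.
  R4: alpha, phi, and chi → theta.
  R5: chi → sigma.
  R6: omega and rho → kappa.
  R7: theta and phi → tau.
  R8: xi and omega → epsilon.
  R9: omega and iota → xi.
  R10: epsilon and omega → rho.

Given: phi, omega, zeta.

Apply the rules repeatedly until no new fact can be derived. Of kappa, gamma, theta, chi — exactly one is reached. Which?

kappa

zeta and phi hold, so alpha follows (R3).
From alpha and omega, R1 gives iota.
omega and iota hold, so xi follows (R9).
From xi and omega, R8 gives epsilon.
From epsilon and omega, R10 gives rho.
From omega and rho, R6 gives kappa.
gamma would need rho, kappa, and chi (R2), but chi is never established. No rule produces chi, and it is not given. theta would need alpha, phi, and chi (R4), but chi is never established.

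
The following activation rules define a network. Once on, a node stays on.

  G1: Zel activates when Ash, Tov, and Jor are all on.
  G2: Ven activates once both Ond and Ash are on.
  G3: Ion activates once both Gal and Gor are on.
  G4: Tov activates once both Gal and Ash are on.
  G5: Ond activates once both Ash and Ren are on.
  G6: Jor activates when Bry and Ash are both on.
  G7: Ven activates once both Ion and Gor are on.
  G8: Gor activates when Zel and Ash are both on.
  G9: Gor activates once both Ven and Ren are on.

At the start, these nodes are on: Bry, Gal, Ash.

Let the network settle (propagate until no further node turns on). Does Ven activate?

Gal and Ash are on, so Tov activates (G4).
G6: Bry and Ash on → Jor on.
Ash, Tov, and Jor are on, so Zel activates (G1).
G8: Zel and Ash on → Gor on.
Gal and Gor are on, so Ion activates (G3).
G7: Ion and Gor on → Ven on.

Yes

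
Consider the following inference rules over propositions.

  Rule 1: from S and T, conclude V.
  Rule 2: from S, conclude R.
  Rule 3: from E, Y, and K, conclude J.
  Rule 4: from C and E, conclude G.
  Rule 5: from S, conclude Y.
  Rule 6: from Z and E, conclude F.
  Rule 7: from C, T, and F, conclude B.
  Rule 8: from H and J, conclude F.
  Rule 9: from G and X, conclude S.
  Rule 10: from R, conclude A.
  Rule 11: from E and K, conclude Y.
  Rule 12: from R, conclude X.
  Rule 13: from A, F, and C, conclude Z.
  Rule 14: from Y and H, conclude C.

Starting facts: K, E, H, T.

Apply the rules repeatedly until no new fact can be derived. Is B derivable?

Yes

From E and K, Rule 11 gives Y.
E, Y, and K hold, so J follows (Rule 3).
From Y and H, Rule 14 gives C.
H and J hold, so F follows (Rule 8).
From C, T, and F, Rule 7 gives B.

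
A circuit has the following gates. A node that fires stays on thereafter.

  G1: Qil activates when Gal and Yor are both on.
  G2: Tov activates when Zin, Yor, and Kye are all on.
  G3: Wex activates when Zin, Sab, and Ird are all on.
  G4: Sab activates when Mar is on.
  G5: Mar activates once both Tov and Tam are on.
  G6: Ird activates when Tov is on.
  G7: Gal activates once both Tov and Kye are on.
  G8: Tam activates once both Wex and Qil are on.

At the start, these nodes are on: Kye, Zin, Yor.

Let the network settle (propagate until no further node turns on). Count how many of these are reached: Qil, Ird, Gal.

3

Zin, Yor, and Kye are on, so Tov activates (G2).
G7: Tov and Kye on → Gal on.
G6: Tov on → Ird on.
G1: Gal and Yor on → Qil on.
Qil: reached.
Ird: reached.
Gal: reached.
All 3 are reached.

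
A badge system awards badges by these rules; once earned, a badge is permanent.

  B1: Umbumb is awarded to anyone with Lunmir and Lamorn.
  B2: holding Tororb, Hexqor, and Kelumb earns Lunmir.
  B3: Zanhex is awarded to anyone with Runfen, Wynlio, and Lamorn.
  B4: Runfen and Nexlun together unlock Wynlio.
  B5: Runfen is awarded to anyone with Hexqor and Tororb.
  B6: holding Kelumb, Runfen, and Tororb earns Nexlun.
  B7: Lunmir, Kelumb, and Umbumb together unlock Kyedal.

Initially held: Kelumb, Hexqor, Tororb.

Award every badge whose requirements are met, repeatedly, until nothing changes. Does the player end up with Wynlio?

Yes

With Hexqor and Tororb, Runfen is earned (B5).
With Kelumb, Runfen, and Tororb, Nexlun is earned (B6).
With Runfen and Nexlun, Wynlio is earned (B4).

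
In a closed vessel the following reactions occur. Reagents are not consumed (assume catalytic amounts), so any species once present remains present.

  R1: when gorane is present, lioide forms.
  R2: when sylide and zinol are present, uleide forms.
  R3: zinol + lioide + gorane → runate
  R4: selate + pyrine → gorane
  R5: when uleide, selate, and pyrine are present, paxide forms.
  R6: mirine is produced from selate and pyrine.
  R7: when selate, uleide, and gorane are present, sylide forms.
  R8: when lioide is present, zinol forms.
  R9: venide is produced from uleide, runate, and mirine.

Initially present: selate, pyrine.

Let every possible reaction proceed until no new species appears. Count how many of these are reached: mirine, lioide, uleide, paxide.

selate and pyrine present → gorane forms (R4).
selate and pyrine present → mirine forms (R6).
gorane present → lioide forms (R1).
mirine: reached.
lioide: reached.
uleide would need sylide and zinol (R2), but sylide never forms.
paxide would need uleide, selate, and pyrine (R5), but uleide never forms.
Reached: mirine and lioide — 2 of the 4.

2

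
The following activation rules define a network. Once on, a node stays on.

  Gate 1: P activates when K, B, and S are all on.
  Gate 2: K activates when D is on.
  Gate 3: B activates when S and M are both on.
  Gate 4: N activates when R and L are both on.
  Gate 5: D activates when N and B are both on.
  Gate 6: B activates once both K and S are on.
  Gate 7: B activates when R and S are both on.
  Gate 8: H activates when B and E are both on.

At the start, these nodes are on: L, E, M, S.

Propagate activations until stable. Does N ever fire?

No

N would need R and L (Gate 4), but R never turns on.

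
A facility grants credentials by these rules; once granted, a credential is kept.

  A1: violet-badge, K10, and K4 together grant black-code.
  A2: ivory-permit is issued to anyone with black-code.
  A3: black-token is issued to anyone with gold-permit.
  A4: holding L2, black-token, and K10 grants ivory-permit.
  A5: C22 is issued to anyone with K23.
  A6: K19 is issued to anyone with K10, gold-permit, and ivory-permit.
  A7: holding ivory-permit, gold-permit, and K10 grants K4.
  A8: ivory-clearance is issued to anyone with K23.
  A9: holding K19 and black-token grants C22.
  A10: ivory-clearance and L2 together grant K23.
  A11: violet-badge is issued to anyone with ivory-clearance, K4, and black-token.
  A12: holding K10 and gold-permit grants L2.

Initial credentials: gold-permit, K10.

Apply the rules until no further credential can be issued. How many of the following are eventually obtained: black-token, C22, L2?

Holding K10 and gold-permit grants L2 (A12).
Holding gold-permit grants black-token (A3).
Holding L2, black-token, and K10 grants ivory-permit (A4).
Holding K10, gold-permit, and ivory-permit grants K19 (A6).
Holding K19 and black-token grants C22 (A9).
black-token: reached.
C22: reached.
L2: reached.
All 3 are reached.

3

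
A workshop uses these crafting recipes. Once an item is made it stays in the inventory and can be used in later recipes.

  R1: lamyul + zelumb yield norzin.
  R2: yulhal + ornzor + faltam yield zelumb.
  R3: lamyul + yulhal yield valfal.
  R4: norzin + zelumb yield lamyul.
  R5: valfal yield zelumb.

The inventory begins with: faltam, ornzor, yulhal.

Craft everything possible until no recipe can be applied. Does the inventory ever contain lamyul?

lamyul would need norzin and zelumb (R4), but norzin is never obtained.

No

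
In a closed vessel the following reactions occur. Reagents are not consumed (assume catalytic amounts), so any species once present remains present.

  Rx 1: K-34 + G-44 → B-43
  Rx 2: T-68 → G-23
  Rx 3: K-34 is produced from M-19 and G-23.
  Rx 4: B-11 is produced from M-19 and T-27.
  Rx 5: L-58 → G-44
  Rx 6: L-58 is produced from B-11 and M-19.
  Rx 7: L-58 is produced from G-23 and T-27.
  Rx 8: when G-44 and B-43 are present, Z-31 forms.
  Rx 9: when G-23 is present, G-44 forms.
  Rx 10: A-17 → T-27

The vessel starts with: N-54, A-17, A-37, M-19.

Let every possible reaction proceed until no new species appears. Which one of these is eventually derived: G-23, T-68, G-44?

G-44

A-17 present → T-27 forms (Rx 10).
M-19 and T-27 present → B-11 forms (Rx 4).
B-11 and M-19 present → L-58 forms (Rx 6).
L-58 present → G-44 forms (Rx 5).
No rule produces T-68, and it is not given. G-23 would need T-68 (Rx 2), but T-68 never forms.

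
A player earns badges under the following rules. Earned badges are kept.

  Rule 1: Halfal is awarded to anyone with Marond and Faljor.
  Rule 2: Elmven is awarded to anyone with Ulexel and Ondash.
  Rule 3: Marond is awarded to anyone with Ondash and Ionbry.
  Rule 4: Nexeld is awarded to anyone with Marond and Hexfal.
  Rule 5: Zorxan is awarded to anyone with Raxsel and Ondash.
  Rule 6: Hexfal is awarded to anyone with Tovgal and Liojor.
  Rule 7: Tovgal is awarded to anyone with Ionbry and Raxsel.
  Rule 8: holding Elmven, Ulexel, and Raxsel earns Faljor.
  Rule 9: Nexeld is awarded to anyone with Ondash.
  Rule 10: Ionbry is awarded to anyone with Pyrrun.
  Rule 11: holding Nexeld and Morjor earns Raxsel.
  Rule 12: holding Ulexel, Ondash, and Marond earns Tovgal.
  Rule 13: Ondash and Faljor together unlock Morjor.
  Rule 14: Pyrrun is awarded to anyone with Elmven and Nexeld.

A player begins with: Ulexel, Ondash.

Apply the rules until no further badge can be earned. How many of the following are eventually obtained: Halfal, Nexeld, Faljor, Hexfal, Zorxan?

1

With Ondash, Nexeld is earned (Rule 9).
Halfal would need Marond and Faljor (Rule 1), but Faljor is never earned.
Nexeld: reached.
Faljor would need Elmven, Ulexel, and Raxsel (Rule 8), but Raxsel is never earned.
Hexfal would need Tovgal and Liojor (Rule 6), but Liojor is never earned.
Zorxan would need Raxsel and Ondash (Rule 5), but Raxsel is never earned.
Reached: Nexeld — 1 of the 5.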